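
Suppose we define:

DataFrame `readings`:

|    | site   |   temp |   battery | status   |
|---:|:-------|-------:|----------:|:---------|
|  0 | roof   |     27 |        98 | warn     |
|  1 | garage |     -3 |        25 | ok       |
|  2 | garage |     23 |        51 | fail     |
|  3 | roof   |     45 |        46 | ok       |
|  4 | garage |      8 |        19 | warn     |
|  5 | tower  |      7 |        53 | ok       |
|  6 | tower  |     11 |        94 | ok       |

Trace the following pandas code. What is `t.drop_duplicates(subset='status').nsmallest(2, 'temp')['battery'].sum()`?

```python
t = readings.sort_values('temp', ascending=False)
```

149

sort by temp descending:
     site  temp  battery status
3    roof    45       46     ok
0    roof    27       98   warn
2  garage    23       51   fail
6   tower    11       94     ok
4  garage     8       19   warn
5   tower     7       53     ok
1  garage    -3       25     ok
drop duplicate status (keep=first):
     site  temp  battery status
3    roof    45       46     ok
0    roof    27       98   warn
2  garage    23       51   fail
take 2 rows with smallest temp:
     site  temp  battery status
2  garage    23       51   fail
0    roof    27       98   warn
The sum of column 'battery' is 149.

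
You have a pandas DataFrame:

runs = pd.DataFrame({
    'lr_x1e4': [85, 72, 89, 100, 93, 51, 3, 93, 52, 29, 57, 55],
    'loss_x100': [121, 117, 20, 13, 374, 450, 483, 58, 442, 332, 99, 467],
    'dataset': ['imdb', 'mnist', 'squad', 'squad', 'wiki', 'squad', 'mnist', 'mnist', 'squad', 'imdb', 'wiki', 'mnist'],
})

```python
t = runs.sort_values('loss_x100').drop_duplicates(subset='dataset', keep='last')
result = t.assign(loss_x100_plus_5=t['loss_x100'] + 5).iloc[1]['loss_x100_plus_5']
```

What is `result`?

379

sort by loss_x100:
    lr_x1e4  loss_x100 dataset
3       100         13   squad
2        89         20   squad
7        93         58   mnist
10       57         99    wiki
1        72        117   mnist
0        85        121    imdb
9        29        332    imdb
4        93        374    wiki
8        52        442   squad
5        51        450   squad
11       55        467   mnist
6         3        483   mnist
drop duplicate dataset (keep=last):
   lr_x1e4  loss_x100 dataset
9       29        332    imdb
4       93        374    wiki
5       51        450   squad
6        3        483   mnist
add column loss_x100_plus_5 = t['loss_x100'] + 5:
   lr_x1e4  loss_x100 dataset  loss_x100_plus_5
9       29        332    imdb               337
4       93        374    wiki               379
5       51        450   squad               455
6        3        483   mnist               488
value at position 1, column 'loss_x100_plus_5' → 379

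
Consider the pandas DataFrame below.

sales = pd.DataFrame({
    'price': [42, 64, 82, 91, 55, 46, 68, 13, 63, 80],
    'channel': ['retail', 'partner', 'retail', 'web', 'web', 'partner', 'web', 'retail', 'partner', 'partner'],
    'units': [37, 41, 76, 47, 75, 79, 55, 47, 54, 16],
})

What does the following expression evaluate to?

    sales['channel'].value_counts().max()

4

value_counts of channel:
channel
partner    4
retail     3
web        3
Name: count, dtype: int64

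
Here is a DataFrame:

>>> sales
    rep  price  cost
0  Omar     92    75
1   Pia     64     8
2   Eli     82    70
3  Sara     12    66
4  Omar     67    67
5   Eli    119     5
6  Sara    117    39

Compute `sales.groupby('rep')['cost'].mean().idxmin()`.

group by rep, mean of cost:
rep
Eli     37.5
Omar    71.0
Pia      8.0
Sara    52.5
Name: cost, dtype: float64
The label with the smallest value is Pia.

Pia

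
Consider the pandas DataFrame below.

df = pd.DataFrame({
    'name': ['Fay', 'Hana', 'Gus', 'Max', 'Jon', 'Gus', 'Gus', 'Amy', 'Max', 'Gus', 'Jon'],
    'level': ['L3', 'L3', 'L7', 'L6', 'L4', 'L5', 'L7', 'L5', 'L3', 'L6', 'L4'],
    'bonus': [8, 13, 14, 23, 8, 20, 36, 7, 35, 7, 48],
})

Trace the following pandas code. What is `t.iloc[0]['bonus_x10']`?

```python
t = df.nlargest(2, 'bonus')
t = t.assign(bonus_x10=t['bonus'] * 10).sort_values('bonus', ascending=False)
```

take 2 rows with largest bonus:
   name level  bonus
10  Jon    L4     48
6   Gus    L7     36
add column bonus_x10 = t['bonus'] * 10:
   name level  bonus  bonus_x10
10  Jon    L4     48        480
6   Gus    L7     36        360
sort by bonus descending:
   name level  bonus  bonus_x10
10  Jon    L4     48        480
6   Gus    L7     36        360
The value at position 0, column 'bonus_x10' is 480.

480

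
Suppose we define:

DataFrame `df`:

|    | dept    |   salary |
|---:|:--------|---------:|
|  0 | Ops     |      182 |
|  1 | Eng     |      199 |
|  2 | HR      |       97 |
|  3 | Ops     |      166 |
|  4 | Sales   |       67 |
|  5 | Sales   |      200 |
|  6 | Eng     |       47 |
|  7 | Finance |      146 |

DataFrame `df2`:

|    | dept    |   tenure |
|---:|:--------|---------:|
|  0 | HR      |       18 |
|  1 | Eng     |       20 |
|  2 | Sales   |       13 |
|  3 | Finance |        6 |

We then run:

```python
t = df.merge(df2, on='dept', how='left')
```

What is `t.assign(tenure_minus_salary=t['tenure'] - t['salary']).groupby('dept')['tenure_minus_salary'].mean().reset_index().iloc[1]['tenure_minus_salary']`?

-140.0

merge on 'dept' (how='left') → 8 rows:
      dept  salary  tenure
0      Ops     182     NaN
1      Eng     199    20.0
2       HR      97    18.0
3      Ops     166     NaN
4    Sales      67    13.0
5    Sales     200    13.0
6      Eng      47    20.0
7  Finance     146     6.0
add column tenure_minus_salary = t['tenure'] - t['salary']:
      dept  salary  tenure  tenure_minus_salary
0      Ops     182     NaN                  NaN
1      Eng     199    20.0               -179.0
2       HR      97    18.0                -79.0
3      Ops     166     NaN                  NaN
4    Sales      67    13.0                -54.0
5    Sales     200    13.0               -187.0
6      Eng      47    20.0                -27.0
7  Finance     146     6.0               -140.0
group by dept, mean of tenure_minus_salary:
dept
Eng       -103.0
Finance   -140.0
HR         -79.0
Ops          NaN
Sales     -120.5
Name: tenure_minus_salary, dtype: float64
reset_index():
      dept  tenure_minus_salary
0      Eng               -103.0
1  Finance               -140.0
2       HR                -79.0
3      Ops                  NaN
4    Sales               -120.5
The value at position 1, column 'tenure_minus_salary' is -140.0.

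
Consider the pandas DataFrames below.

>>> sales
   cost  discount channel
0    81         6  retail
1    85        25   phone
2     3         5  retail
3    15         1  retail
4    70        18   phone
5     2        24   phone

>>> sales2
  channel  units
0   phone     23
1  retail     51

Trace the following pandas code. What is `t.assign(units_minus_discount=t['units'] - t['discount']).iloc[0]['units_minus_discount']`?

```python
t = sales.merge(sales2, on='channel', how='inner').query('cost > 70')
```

45

merge on 'channel' (how='inner') → 6 rows:
   cost  discount channel  units
0    81         6  retail     51
1    85        25   phone     23
2     3         5  retail     51
3    15         1  retail     51
4    70        18   phone     23
5     2        24   phone     23
filter rows where cost > 70:
   cost  discount channel  units
0    81         6  retail     51
1    85        25   phone     23
add column units_minus_discount = t['units'] - t['discount']:
   cost  discount channel  units  units_minus_discount
0    81         6  retail     51                    45
1    85        25   phone     23                    -2
Reading off the value at position 0, column 'units_minus_discount', we get 45.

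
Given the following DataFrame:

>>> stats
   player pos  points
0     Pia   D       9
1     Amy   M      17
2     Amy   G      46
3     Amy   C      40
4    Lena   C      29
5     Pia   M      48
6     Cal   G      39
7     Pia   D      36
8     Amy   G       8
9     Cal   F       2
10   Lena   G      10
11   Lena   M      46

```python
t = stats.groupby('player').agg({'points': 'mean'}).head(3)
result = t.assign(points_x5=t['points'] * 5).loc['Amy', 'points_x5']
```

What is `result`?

138.75

group by player, mean of points:
           points
player           
Amy     27.750000
Cal     20.500000
Lena    28.333333
Pia     31.000000
take first 3 rows:
           points
player           
Amy     27.750000
Cal     20.500000
Lena    28.333333
add column points_x5 = t['points'] * 5:
           points   points_x5
player                       
Amy     27.750000  138.750000
Cal     20.500000  102.500000
Lena    28.333333  141.666667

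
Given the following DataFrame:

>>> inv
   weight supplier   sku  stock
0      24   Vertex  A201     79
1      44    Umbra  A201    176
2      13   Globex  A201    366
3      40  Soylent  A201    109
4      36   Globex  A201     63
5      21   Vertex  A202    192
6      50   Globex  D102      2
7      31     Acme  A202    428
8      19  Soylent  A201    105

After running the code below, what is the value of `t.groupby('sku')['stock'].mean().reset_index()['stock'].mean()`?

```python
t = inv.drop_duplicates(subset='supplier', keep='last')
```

150.833333333

drop duplicate supplier (keep=last):
   weight supplier   sku  stock
1      44    Umbra  A201    176
5      21   Vertex  A202    192
6      50   Globex  D102      2
7      31     Acme  A202    428
8      19  Soylent  A201    105
group by sku, mean of stock:
sku
A201    140.5
A202    310.0
D102      2.0
Name: stock, dtype: float64
reset_index():
    sku  stock
0  A201  140.5
1  A202  310.0
2  D102    2.0
mean of column 'stock' → 150.833333333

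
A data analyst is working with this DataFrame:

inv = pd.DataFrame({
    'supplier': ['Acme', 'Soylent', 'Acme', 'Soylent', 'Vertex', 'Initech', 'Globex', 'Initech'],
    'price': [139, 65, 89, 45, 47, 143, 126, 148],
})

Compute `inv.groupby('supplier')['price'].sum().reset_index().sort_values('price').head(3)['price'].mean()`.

94.3333333333

group by supplier, sum of price:
supplier
Acme       228
Globex     126
Initech    291
Soylent    110
Vertex      47
Name: price, dtype: int64
reset_index():
  supplier  price
0     Acme    228
1   Globex    126
2  Initech    291
3  Soylent    110
4   Vertex     47
sort by price:
  supplier  price
4   Vertex     47
3  Soylent    110
1   Globex    126
0     Acme    228
2  Initech    291
take first 3 rows:
  supplier  price
4   Vertex     47
3  Soylent    110
1   Globex    126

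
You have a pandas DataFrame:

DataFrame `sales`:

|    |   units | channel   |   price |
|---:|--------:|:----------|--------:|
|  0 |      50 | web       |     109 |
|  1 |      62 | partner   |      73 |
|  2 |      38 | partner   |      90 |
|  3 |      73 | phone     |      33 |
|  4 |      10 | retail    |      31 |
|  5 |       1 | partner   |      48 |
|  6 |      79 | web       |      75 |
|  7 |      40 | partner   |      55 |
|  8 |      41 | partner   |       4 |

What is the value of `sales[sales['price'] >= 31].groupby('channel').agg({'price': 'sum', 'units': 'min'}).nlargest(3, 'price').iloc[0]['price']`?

filter rows where price >= 31:
   units  channel  price
0     50      web    109
1     62  partner     73
2     38  partner     90
3     73    phone     33
4     10   retail     31
5      1  partner     48
6     79      web     75
7     40  partner     55
group by channel: sum(price), min(units):
         price  units
channel              
partner    266      1
phone       33     73
retail      31     10
web        184     50
take 3 rows with largest price:
         price  units
channel              
partner    266      1
web        184     50
phone       33     73

266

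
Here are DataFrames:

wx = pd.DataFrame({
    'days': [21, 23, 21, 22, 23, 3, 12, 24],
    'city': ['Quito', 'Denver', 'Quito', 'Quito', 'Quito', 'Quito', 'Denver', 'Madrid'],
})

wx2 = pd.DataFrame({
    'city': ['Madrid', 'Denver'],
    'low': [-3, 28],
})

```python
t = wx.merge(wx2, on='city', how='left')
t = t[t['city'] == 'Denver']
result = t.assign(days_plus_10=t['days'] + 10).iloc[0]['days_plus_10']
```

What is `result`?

merge on 'city' (how='left') → 8 rows:
   days    city   low
0    21   Quito   NaN
1    23  Denver  28.0
2    21   Quito   NaN
3    22   Quito   NaN
4    23   Quito   NaN
5     3   Quito   NaN
6    12  Denver  28.0
7    24  Madrid  -3.0
filter rows where city == 'Denver':
   days    city   low
1    23  Denver  28.0
6    12  Denver  28.0
add column days_plus_10 = t['days'] + 10:
   days    city   low  days_plus_10
1    23  Denver  28.0            33
6    12  Denver  28.0            22
Taking the value at position 0, column 'days_plus_10' gives 33.

33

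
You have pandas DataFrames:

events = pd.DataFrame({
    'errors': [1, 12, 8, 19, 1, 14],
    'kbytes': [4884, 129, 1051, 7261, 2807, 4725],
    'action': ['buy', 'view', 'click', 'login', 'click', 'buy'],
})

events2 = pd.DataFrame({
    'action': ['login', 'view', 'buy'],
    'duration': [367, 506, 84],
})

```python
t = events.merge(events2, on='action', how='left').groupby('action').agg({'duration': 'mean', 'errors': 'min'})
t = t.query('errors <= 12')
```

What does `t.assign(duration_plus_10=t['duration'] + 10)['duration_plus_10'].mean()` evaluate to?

merge on 'action' (how='left') → 6 rows:
   errors  kbytes action  duration
0       1    4884    buy      84.0
1      12     129   view     506.0
2       8    1051  click       NaN
3      19    7261  login     367.0
4       1    2807  click       NaN
5      14    4725    buy      84.0
group by action: mean(duration), min(errors):
        duration  errors
action                  
buy         84.0       1
click        NaN       1
login      367.0      19
view       506.0      12
filter rows where errors <= 12:
        duration  errors
action                  
buy         84.0       1
click        NaN       1
view       506.0      12
add column duration_plus_10 = t['duration'] + 10:
        duration  errors  duration_plus_10
action                                    
buy         84.0       1              94.0
click        NaN       1               NaN
view       506.0      12             516.0
Reading off the mean of column 'duration_plus_10', we get 305.0.

305.0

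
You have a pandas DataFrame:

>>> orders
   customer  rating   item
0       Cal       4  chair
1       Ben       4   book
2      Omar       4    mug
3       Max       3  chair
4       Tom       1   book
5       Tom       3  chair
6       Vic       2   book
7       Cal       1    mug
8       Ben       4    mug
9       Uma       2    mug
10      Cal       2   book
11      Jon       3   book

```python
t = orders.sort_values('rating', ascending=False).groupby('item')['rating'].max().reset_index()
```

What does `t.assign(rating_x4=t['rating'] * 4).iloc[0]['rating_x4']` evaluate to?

sort by rating descending:
   customer  rating   item
0       Cal       4  chair
1       Ben       4   book
2      Omar       4    mug
8       Ben       4    mug
3       Max       3  chair
5       Tom       3  chair
11      Jon       3   book
6       Vic       2   book
9       Uma       2    mug
10      Cal       2   book
4       Tom       1   book
7       Cal       1    mug
group by item, max of rating:
item
book     4
chair    4
mug      4
Name: rating, dtype: int64
reset_index():
    item  rating
0   book       4
1  chair       4
2    mug       4
add column rating_x4 = t['rating'] * 4:
    item  rating  rating_x4
0   book       4         16
1  chair       4         16
2    mug       4         16
Reading off the value at position 0, column 'rating_x4', we get 16.

16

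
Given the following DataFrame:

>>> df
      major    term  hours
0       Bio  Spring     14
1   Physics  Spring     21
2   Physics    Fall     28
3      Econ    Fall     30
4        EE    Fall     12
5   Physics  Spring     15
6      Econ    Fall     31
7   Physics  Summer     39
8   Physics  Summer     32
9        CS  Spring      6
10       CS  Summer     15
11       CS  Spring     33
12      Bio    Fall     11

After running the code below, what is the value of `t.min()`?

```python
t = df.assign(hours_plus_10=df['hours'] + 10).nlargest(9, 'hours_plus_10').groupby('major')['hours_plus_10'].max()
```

add column hours_plus_10 = df['hours'] + 10:
      major    term  hours  hours_plus_10
0       Bio  Spring     14             24
1   Physics  Spring     21             31
2   Physics    Fall     28             38
3      Econ    Fall     30             40
4        EE    Fall     12             22
5   Physics  Spring     15             25
6      Econ    Fall     31             41
7   Physics  Summer     39             49
8   Physics  Summer     32             42
9        CS  Spring      6             16
10       CS  Summer     15             25
11       CS  Spring     33             43
12      Bio    Fall     11             21
take 9 rows with largest hours_plus_10:
      major    term  hours  hours_plus_10
7   Physics  Summer     39             49
11       CS  Spring     33             43
8   Physics  Summer     32             42
6      Econ    Fall     31             41
3      Econ    Fall     30             40
2   Physics    Fall     28             38
1   Physics  Spring     21             31
5   Physics  Spring     15             25
10       CS  Summer     15             25
group by major, max of hours_plus_10:
major
CS         43
Econ       41
Physics    49
Name: hours_plus_10, dtype: int64
So min() = 41.

41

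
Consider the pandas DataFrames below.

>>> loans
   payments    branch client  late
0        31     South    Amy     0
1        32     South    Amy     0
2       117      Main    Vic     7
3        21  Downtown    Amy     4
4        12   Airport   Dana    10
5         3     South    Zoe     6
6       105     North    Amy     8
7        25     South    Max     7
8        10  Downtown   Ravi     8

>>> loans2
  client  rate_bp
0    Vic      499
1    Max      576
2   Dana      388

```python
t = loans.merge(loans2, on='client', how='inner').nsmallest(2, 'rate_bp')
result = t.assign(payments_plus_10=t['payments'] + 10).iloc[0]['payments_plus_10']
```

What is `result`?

22

merge on 'client' (how='inner') → 3 rows:
   payments   branch client  late  rate_bp
0       117     Main    Vic     7      499
1        12  Airport   Dana    10      388
2        25    South    Max     7      576
take 2 rows with smallest rate_bp:
   payments   branch client  late  rate_bp
1        12  Airport   Dana    10      388
0       117     Main    Vic     7      499
add column payments_plus_10 = t['payments'] + 10:
   payments   branch client  late  rate_bp  payments_plus_10
1        12  Airport   Dana    10      388                22
0       117     Main    Vic     7      499               127
Hence 22.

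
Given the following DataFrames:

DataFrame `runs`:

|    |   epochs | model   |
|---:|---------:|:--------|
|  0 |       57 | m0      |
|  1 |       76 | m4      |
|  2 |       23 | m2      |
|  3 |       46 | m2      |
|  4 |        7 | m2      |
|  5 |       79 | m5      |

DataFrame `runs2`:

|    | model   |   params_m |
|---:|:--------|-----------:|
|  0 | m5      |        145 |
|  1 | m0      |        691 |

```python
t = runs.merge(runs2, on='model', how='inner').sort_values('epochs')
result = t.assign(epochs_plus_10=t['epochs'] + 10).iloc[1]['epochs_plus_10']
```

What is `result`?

merge on 'model' (how='inner') → 2 rows:
   epochs model  params_m
0      57    m0       691
1      79    m5       145
sort by epochs:
   epochs model  params_m
0      57    m0       691
1      79    m5       145
add column epochs_plus_10 = t['epochs'] + 10:
   epochs model  params_m  epochs_plus_10
0      57    m0       691              67
1      79    m5       145              89
Taking the value at position 1, column 'epochs_plus_10' gives 89.

89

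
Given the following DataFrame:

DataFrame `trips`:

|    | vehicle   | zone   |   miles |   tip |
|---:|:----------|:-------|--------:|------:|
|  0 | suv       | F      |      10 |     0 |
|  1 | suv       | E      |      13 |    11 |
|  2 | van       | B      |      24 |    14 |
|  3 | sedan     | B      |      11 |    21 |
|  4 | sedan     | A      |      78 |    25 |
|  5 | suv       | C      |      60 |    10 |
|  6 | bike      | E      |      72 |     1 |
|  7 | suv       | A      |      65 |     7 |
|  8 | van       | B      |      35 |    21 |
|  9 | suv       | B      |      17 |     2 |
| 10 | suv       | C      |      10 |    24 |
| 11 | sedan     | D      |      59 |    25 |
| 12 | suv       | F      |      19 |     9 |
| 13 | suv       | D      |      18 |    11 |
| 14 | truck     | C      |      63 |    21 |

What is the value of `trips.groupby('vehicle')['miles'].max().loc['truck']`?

63

group by vehicle, max of miles:
vehicle
bike     72
sedan    78
suv      65
truck    63
van      35
Name: miles, dtype: int64
Reading off the value at index 'truck', we get 63.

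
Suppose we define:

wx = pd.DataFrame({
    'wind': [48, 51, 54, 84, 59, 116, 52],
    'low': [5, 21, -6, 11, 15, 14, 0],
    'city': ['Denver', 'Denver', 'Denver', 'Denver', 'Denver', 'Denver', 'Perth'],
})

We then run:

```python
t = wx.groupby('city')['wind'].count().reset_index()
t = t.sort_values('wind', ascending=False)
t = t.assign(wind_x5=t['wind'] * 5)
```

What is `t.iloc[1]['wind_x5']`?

5

group by city, count of wind:
city
Denver    6
Perth     1
Name: wind, dtype: int64
reset_index():
     city  wind
0  Denver     6
1   Perth     1
sort by wind descending:
     city  wind
0  Denver     6
1   Perth     1
add column wind_x5 = t['wind'] * 5:
     city  wind  wind_x5
0  Denver     6       30
1   Perth     1        5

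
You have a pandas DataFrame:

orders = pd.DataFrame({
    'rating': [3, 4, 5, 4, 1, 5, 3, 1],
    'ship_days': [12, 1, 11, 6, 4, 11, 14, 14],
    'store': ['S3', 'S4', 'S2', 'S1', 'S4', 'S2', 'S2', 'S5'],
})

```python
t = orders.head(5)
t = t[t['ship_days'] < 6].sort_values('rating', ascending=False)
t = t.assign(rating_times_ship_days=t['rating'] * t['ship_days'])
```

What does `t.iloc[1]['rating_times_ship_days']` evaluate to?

4

take first 5 rows:
   rating  ship_days store
0       3         12    S3
1       4          1    S4
2       5         11    S2
3       4          6    S1
4       1          4    S4
filter rows where ship_days < 6:
   rating  ship_days store
1       4          1    S4
4       1          4    S4
sort by rating descending:
   rating  ship_days store
1       4          1    S4
4       1          4    S4
add column rating_times_ship_days = t['rating'] * t['ship_days']:
   rating  ship_days store  rating_times_ship_days
1       4          1    S4                       4
4       1          4    S4                       4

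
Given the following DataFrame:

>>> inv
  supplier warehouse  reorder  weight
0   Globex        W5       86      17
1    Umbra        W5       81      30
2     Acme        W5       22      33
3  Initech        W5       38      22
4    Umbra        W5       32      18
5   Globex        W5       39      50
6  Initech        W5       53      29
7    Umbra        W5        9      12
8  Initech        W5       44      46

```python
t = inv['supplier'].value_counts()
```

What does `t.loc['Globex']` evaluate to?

value_counts of supplier:
supplier
Umbra      3
Initech    3
Globex     2
Acme       1
Name: count, dtype: int64
Taking the value at index 'Globex' gives 2.

2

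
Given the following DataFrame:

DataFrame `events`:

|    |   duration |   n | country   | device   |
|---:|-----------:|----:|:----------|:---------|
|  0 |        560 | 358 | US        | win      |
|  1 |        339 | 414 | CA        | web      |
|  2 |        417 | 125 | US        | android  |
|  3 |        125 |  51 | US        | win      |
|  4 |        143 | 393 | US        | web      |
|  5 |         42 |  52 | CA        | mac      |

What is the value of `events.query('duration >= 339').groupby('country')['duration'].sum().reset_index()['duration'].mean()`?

filter rows where duration >= 339:
   duration    n country   device
0       560  358      US      win
1       339  414      CA      web
2       417  125      US  android
group by country, sum of duration:
country
CA    339
US    977
Name: duration, dtype: int64
reset_index():
  country  duration
0      CA       339
1      US       977
mean of column 'duration' → 658.0

658.0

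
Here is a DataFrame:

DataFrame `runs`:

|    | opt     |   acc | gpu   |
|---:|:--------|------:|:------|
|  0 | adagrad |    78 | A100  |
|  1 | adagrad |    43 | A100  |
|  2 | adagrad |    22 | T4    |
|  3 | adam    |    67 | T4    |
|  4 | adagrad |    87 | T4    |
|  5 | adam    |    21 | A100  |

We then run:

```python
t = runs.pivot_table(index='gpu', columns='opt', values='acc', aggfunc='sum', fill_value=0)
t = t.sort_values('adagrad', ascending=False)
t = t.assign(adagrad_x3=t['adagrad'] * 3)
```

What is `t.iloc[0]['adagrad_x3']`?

363

pivot: rows=gpu, cols=opt, sum(acc):
opt   adagrad  adam
gpu                
A100      121    21
T4        109    67
sort by adagrad descending:
opt   adagrad  adam
gpu                
A100      121    21
T4        109    67
add column adagrad_x3 = t['adagrad'] * 3:
opt   adagrad  adam  adagrad_x3
gpu                            
A100      121    21         363
T4        109    67         327
Taking the value at position 0, column 'adagrad_x3' gives 363.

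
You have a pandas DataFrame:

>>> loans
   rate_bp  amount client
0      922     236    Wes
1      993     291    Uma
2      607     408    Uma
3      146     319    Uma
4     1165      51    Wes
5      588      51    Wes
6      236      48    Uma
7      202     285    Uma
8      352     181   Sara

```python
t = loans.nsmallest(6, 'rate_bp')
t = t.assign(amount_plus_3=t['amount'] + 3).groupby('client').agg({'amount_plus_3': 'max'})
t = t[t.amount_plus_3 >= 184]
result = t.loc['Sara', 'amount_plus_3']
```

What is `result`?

184

take 6 rows with smallest rate_bp:
   rate_bp  amount client
3      146     319    Uma
7      202     285    Uma
6      236      48    Uma
8      352     181   Sara
5      588      51    Wes
2      607     408    Uma
add column amount_plus_3 = t['amount'] + 3:
   rate_bp  amount client  amount_plus_3
3      146     319    Uma            322
7      202     285    Uma            288
6      236      48    Uma             51
8      352     181   Sara            184
5      588      51    Wes             54
2      607     408    Uma            411
group by client, max of amount_plus_3:
        amount_plus_3
client               
Sara              184
Uma               411
Wes                54
filter rows where amount_plus_3 >= 184:
        amount_plus_3
client               
Sara              184
Uma               411
So loc['Sara', 'amount_plus_3'] = 184.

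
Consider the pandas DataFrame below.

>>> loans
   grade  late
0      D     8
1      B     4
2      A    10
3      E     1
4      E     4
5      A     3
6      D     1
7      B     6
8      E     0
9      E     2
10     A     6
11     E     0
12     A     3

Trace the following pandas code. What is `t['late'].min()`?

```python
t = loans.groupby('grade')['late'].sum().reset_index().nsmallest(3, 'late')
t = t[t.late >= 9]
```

group by grade, sum of late:
grade
A    22
B    10
D     9
E     7
Name: late, dtype: int64
reset_index():
  grade  late
0     A    22
1     B    10
2     D     9
3     E     7
take 3 rows with smallest late:
  grade  late
3     E     7
2     D     9
1     B    10
filter rows where late >= 9:
  grade  late
2     D     9
1     B    10
Reading off the min of column 'late', we get 9.

9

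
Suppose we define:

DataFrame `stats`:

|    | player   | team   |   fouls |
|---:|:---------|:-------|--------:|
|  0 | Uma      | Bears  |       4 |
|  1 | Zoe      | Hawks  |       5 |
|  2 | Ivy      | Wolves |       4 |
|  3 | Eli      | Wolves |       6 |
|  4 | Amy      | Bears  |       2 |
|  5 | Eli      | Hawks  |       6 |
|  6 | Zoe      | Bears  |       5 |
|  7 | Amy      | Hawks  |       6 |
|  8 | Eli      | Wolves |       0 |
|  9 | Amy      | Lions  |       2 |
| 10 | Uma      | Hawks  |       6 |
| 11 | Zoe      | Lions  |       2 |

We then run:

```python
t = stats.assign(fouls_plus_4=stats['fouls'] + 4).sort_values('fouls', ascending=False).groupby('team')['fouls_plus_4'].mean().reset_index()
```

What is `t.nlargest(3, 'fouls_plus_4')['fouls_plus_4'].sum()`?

24.75

add column fouls_plus_4 = stats['fouls'] + 4:
   player    team  fouls  fouls_plus_4
0     Uma   Bears      4             8
1     Zoe   Hawks      5             9
2     Ivy  Wolves      4             8
3     Eli  Wolves      6            10
4     Amy   Bears      2             6
5     Eli   Hawks      6            10
6     Zoe   Bears      5             9
7     Amy   Hawks      6            10
8     Eli  Wolves      0             4
9     Amy   Lions      2             6
10    Uma   Hawks      6            10
11    Zoe   Lions      2             6
sort by fouls descending:
   player    team  fouls  fouls_plus_4
3     Eli  Wolves      6            10
5     Eli   Hawks      6            10
7     Amy   Hawks      6            10
10    Uma   Hawks      6            10
1     Zoe   Hawks      5             9
6     Zoe   Bears      5             9
0     Uma   Bears      4             8
2     Ivy  Wolves      4             8
4     Amy   Bears      2             6
9     Amy   Lions      2             6
11    Zoe   Lions      2             6
8     Eli  Wolves      0             4
group by team, mean of fouls_plus_4:
team
Bears     7.666667
Hawks     9.750000
Lions     6.000000
Wolves    7.333333
Name: fouls_plus_4, dtype: float64
reset_index():
     team  fouls_plus_4
0   Bears      7.666667
1   Hawks      9.750000
2   Lions      6.000000
3  Wolves      7.333333
take 3 rows with largest fouls_plus_4:
     team  fouls_plus_4
1   Hawks      9.750000
0   Bears      7.666667
3  Wolves      7.333333
Taking the sum of column 'fouls_plus_4' gives 24.75.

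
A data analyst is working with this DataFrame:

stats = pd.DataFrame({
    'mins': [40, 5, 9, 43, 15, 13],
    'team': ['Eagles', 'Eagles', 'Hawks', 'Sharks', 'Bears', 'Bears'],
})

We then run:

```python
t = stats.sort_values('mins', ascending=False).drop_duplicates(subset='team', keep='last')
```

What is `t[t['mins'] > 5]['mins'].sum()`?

sort by mins descending:
   mins    team
3    43  Sharks
0    40  Eagles
4    15   Bears
5    13   Bears
2     9   Hawks
1     5  Eagles
drop duplicate team (keep=last):
   mins    team
3    43  Sharks
5    13   Bears
2     9   Hawks
1     5  Eagles
filter rows where mins > 5:
   mins    team
3    43  Sharks
5    13   Bears
2     9   Hawks
Taking the sum of column 'mins' gives 65.

65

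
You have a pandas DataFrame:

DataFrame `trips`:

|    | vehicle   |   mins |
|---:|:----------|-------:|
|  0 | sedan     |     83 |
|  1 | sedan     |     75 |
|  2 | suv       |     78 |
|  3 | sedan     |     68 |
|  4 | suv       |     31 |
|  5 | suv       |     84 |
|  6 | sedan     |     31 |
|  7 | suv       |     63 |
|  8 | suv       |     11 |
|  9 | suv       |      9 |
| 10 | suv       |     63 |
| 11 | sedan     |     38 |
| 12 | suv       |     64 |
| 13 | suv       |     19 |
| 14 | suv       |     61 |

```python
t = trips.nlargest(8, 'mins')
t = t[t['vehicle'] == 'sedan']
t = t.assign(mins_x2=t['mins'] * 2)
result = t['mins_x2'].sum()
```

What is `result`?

take 8 rows with largest mins:
   vehicle  mins
5      suv    84
0    sedan    83
2      suv    78
1    sedan    75
3    sedan    68
12     suv    64
7      suv    63
10     suv    63
filter rows where vehicle == 'sedan':
  vehicle  mins
0   sedan    83
1   sedan    75
3   sedan    68
add column mins_x2 = t['mins'] * 2:
  vehicle  mins  mins_x2
0   sedan    83      166
1   sedan    75      150
3   sedan    68      136
Taking the sum of column 'mins_x2' gives 452.

452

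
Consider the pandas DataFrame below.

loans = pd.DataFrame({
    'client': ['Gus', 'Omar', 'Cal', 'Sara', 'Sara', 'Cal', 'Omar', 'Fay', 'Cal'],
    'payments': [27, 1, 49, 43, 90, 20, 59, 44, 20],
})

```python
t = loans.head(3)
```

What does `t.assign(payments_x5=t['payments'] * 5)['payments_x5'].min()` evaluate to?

5

take first 3 rows:
  client  payments
0    Gus        27
1   Omar         1
2    Cal        49
add column payments_x5 = t['payments'] * 5:
  client  payments  payments_x5
0    Gus        27          135
1   Omar         1            5
2    Cal        49          245
min of column 'payments_x5' → 5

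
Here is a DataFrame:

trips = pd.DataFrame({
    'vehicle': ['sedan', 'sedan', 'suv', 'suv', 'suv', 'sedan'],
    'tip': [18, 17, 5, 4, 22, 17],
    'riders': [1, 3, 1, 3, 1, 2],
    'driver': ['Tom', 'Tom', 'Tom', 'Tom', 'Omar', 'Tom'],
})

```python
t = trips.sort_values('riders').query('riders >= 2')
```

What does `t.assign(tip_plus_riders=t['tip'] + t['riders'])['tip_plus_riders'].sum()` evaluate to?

sort by riders:
  vehicle  tip  riders driver
0   sedan   18       1    Tom
2     suv    5       1    Tom
4     suv   22       1   Omar
5   sedan   17       2    Tom
1   sedan   17       3    Tom
3     suv    4       3    Tom
filter rows where riders >= 2:
  vehicle  tip  riders driver
5   sedan   17       2    Tom
1   sedan   17       3    Tom
3     suv    4       3    Tom
add column tip_plus_riders = t['tip'] + t['riders']:
  vehicle  tip  riders driver  tip_plus_riders
5   sedan   17       2    Tom               19
1   sedan   17       3    Tom               20
3     suv    4       3    Tom                7

46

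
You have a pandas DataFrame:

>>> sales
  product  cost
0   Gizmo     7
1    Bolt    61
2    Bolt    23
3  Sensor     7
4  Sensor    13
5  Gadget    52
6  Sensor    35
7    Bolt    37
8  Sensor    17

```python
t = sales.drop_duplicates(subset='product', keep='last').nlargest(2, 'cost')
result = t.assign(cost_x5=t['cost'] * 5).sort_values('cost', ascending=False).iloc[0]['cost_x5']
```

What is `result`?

drop duplicate product (keep=last):
  product  cost
0   Gizmo     7
5  Gadget    52
7    Bolt    37
8  Sensor    17
take 2 rows with largest cost:
  product  cost
5  Gadget    52
7    Bolt    37
add column cost_x5 = t['cost'] * 5:
  product  cost  cost_x5
5  Gadget    52      260
7    Bolt    37      185
sort by cost descending:
  product  cost  cost_x5
5  Gadget    52      260
7    Bolt    37      185

260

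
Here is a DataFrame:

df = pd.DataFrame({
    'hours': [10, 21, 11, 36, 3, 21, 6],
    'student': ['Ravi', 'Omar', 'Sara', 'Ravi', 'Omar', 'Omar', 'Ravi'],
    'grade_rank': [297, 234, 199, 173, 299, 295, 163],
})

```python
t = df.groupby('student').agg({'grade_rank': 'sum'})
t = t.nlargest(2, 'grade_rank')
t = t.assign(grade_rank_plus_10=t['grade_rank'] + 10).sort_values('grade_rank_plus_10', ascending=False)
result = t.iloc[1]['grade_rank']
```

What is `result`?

group by student, sum of grade_rank:
         grade_rank
student            
Omar            828
Ravi            633
Sara            199
take 2 rows with largest grade_rank:
         grade_rank
student            
Omar            828
Ravi            633
add column grade_rank_plus_10 = t['grade_rank'] + 10:
         grade_rank  grade_rank_plus_10
student                                
Omar            828                 838
Ravi            633                 643
sort by grade_rank_plus_10 descending:
         grade_rank  grade_rank_plus_10
student                                
Omar            828                 838
Ravi            633                 643
Then the value at position 1, column 'grade_rank': 633

633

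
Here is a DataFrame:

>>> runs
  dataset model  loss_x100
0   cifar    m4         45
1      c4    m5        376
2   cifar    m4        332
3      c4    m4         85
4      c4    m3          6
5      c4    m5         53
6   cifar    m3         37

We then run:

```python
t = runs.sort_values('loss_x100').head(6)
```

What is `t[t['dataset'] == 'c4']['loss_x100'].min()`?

6

sort by loss_x100:
  dataset model  loss_x100
4      c4    m3          6
6   cifar    m3         37
0   cifar    m4         45
5      c4    m5         53
3      c4    m4         85
2   cifar    m4        332
1      c4    m5        376
take first 6 rows:
  dataset model  loss_x100
4      c4    m3          6
6   cifar    m3         37
0   cifar    m4         45
5      c4    m5         53
3      c4    m4         85
2   cifar    m4        332
filter rows where dataset == 'c4':
  dataset model  loss_x100
4      c4    m3          6
5      c4    m5         53
3      c4    m4         85
Taking the min of column 'loss_x100' gives 6.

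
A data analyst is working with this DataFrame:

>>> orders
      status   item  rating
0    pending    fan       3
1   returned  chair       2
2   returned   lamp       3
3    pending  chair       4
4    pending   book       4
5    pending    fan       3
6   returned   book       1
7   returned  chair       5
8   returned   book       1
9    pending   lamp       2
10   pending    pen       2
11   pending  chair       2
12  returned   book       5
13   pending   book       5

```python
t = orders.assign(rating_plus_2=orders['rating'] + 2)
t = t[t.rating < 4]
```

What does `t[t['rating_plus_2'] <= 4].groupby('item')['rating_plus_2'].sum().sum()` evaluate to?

add column rating_plus_2 = orders['rating'] + 2:
      status   item  rating  rating_plus_2
0    pending    fan       3              5
1   returned  chair       2              4
2   returned   lamp       3              5
3    pending  chair       4              6
4    pending   book       4              6
5    pending    fan       3              5
6   returned   book       1              3
7   returned  chair       5              7
8   returned   book       1              3
9    pending   lamp       2              4
10   pending    pen       2              4
11   pending  chair       2              4
12  returned   book       5              7
13   pending   book       5              7
filter rows where rating < 4:
      status   item  rating  rating_plus_2
0    pending    fan       3              5
1   returned  chair       2              4
2   returned   lamp       3              5
5    pending    fan       3              5
6   returned   book       1              3
8   returned   book       1              3
9    pending   lamp       2              4
10   pending    pen       2              4
11   pending  chair       2              4
filter rows where rating_plus_2 <= 4:
      status   item  rating  rating_plus_2
1   returned  chair       2              4
6   returned   book       1              3
8   returned   book       1              3
9    pending   lamp       2              4
10   pending    pen       2              4
11   pending  chair       2              4
group by item, sum of rating_plus_2:
item
book     6
chair    8
lamp     4
pen      4
Name: rating_plus_2, dtype: int64
sum of the resulting series → 22

22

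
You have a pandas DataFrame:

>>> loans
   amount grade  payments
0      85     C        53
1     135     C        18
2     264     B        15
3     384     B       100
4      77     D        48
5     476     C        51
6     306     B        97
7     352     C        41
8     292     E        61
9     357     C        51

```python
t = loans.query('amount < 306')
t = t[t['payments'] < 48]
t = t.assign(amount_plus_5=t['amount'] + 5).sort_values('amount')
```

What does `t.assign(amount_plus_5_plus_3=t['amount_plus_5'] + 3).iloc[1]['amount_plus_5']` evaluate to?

filter rows where amount < 306:
   amount grade  payments
0      85     C        53
1     135     C        18
2     264     B        15
4      77     D        48
8     292     E        61
filter rows where payments < 48:
   amount grade  payments
1     135     C        18
2     264     B        15
add column amount_plus_5 = t['amount'] + 5:
   amount grade  payments  amount_plus_5
1     135     C        18            140
2     264     B        15            269
sort by amount:
   amount grade  payments  amount_plus_5
1     135     C        18            140
2     264     B        15            269
add column amount_plus_5_plus_3 = t['amount_plus_5'] + 3:
   amount grade  payments  amount_plus_5  amount_plus_5_plus_3
1     135     C        18            140                   143
2     264     B        15            269                   272

269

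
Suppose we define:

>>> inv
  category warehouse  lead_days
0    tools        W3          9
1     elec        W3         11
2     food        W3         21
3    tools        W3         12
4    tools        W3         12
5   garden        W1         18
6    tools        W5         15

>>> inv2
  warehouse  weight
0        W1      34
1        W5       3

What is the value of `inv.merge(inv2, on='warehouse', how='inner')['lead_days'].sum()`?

33

merge on 'warehouse' (how='inner') → 2 rows:
  category warehouse  lead_days  weight
0   garden        W1         18      34
1    tools        W5         15       3
Hence 33.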